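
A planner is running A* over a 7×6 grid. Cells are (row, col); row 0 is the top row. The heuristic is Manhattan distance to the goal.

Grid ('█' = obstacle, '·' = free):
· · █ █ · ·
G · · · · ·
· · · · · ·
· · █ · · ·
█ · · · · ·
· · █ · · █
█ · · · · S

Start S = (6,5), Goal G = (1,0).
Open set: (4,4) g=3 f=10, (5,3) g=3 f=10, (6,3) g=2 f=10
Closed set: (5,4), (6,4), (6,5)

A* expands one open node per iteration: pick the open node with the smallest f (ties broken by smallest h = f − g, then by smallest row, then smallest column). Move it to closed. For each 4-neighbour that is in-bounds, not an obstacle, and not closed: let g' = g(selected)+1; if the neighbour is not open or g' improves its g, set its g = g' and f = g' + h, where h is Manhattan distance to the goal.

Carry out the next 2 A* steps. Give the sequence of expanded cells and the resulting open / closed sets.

step 1: expand (4,4) (f=10, h=7) → closed; open now [(3,4) g=4 f=10, (4,3) g=4 f=10, (4,5) g=4 f=12, (5,3) g=3 f=10, (6,3) g=2 f=10]
step 2: expand (3,4) (f=10, h=6) → closed; open now [(2,4) g=5 f=10, (3,3) g=5 f=10, (3,5) g=5 f=12, (4,3) g=4 f=10, (4,5) g=4 f=12, (5,3) g=3 f=10, (6,3) g=2 f=10]

order=[(4,4) → (3,4)]; open=[(2,4) g=5 f=10, (3,3) g=5 f=10, (3,5) g=5 f=12, (4,3) g=4 f=10, (4,5) g=4 f=12, (5,3) g=3 f=10, (6,3) g=2 f=10]; closed=[(3,4), (4,4), (5,4), (6,4), (6,5)]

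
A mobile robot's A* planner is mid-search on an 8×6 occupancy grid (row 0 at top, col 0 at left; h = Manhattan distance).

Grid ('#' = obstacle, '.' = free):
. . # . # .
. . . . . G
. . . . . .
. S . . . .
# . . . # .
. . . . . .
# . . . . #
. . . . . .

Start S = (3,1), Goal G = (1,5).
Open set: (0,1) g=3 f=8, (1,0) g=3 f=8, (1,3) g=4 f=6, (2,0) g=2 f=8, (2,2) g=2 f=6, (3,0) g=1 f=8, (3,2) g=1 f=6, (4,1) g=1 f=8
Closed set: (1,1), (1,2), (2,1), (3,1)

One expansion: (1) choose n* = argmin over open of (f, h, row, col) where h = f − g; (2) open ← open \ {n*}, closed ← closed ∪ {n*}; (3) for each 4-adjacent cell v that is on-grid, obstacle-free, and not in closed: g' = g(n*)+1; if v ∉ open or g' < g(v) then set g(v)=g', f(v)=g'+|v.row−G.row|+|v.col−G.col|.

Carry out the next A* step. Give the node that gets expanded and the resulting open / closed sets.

step 1: expand (1,3) (f=6, h=2) → closed; open now [(0,1) g=3 f=8, (0,3) g=5 f=8, (1,0) g=3 f=8, (1,4) g=5 f=6, (2,0) g=2 f=8, (2,2) g=2 f=6, (2,3) g=5 f=8, (3,0) g=1 f=8, (3,2) g=1 f=6, (4,1) g=1 f=8]

expanded=(1,3); open=[(0,1) g=3 f=8, (0,3) g=5 f=8, (1,0) g=3 f=8, (1,4) g=5 f=6, (2,0) g=2 f=8, (2,2) g=2 f=6, (2,3) g=5 f=8, (3,0) g=1 f=8, (3,2) g=1 f=6, (4,1) g=1 f=8]; closed=[(1,1), (1,2), (1,3), (2,1), (3,1)]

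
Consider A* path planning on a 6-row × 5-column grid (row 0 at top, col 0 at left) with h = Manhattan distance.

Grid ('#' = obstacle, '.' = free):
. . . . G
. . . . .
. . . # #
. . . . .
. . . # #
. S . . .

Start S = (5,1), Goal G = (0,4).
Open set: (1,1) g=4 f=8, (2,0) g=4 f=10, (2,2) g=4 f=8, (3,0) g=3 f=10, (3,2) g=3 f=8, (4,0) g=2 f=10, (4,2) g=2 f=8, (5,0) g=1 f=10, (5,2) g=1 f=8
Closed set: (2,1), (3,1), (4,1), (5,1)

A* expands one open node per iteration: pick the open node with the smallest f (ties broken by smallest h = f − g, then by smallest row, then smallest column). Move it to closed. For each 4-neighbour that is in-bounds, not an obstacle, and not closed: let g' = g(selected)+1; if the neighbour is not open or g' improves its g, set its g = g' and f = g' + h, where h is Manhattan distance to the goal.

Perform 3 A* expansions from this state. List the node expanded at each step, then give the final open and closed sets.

order=[(1,1) → (0,1) → (0,2)]; open=[(0,0) g=6 f=10, (0,3) g=7 f=8, (1,0) g=5 f=10, (1,2) g=5 f=8, (2,0) g=4 f=10, (2,2) g=4 f=8, (3,0) g=3 f=10, (3,2) g=3 f=8, (4,0) g=2 f=10, (4,2) g=2 f=8, (5,0) g=1 f=10, (5,2) g=1 f=8]; closed=[(0,1), (0,2), (1,1), (2,1), (3,1), (4,1), (5,1)]

step 1: expand (1,1) (f=8, h=4) → closed; open now [(0,1) g=5 f=8, (1,0) g=5 f=10, (1,2) g=5 f=8, (2,0) g=4 f=10, (2,2) g=4 f=8, (3,0) g=3 f=10, (3,2) g=3 f=8, (4,0) g=2 f=10, (4,2) g=2 f=8, (5,0) g=1 f=10, (5,2) g=1 f=8]
step 2: expand (0,1) (f=8, h=3) → closed; open now [(0,0) g=6 f=10, (0,2) g=6 f=8, (1,0) g=5 f=10, (1,2) g=5 f=8, (2,0) g=4 f=10, (2,2) g=4 f=8, (3,0) g=3 f=10, (3,2) g=3 f=8, (4,0) g=2 f=10, (4,2) g=2 f=8, (5,0) g=1 f=10, (5,2) g=1 f=8]
step 3: expand (0,2) (f=8, h=2) → closed; open now [(0,0) g=6 f=10, (0,3) g=7 f=8, (1,0) g=5 f=10, (1,2) g=5 f=8, (2,0) g=4 f=10, (2,2) g=4 f=8, (3,0) g=3 f=10, (3,2) g=3 f=8, (4,0) g=2 f=10, (4,2) g=2 f=8, (5,0) g=1 f=10, (5,2) g=1 f=8]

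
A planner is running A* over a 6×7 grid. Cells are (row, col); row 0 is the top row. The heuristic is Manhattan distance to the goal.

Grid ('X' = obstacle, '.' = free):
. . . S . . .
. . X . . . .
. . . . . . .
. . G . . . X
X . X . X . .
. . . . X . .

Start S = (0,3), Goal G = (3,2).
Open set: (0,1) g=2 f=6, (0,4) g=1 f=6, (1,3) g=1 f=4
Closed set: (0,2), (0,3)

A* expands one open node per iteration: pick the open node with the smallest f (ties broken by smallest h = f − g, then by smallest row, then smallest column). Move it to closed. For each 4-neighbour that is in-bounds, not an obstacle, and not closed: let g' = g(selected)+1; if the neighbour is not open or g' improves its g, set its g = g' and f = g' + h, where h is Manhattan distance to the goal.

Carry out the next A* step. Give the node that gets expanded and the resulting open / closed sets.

step 1: expand (1,3) (f=4, h=3) → closed; open now [(0,1) g=2 f=6, (0,4) g=1 f=6, (1,4) g=2 f=6, (2,3) g=2 f=4]

expanded=(1,3); open=[(0,1) g=2 f=6, (0,4) g=1 f=6, (1,4) g=2 f=6, (2,3) g=2 f=4]; closed=[(0,2), (0,3), (1,3)]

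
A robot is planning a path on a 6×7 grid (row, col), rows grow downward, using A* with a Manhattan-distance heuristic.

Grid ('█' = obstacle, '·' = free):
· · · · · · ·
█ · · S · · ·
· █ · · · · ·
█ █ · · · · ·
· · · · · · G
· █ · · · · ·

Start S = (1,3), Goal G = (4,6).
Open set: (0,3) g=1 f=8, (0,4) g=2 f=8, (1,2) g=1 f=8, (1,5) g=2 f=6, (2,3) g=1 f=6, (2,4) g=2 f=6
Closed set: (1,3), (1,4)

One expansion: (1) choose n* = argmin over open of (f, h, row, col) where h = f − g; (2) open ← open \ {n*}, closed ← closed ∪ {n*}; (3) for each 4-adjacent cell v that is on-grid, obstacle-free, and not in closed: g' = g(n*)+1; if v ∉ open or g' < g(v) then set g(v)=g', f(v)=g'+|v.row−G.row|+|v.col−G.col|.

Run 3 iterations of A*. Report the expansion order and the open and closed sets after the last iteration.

step 1: expand (1,5) (f=6, h=4) → closed; open now [(0,3) g=1 f=8, (0,4) g=2 f=8, (0,5) g=3 f=8, (1,2) g=1 f=8, (1,6) g=3 f=6, (2,3) g=1 f=6, (2,4) g=2 f=6, (2,5) g=3 f=6]
step 2: expand (1,6) (f=6, h=3) → closed; open now [(0,3) g=1 f=8, (0,4) g=2 f=8, (0,5) g=3 f=8, (0,6) g=4 f=8, (1,2) g=1 f=8, (2,3) g=1 f=6, (2,4) g=2 f=6, (2,5) g=3 f=6, (2,6) g=4 f=6]
step 3: expand (2,6) (f=6, h=2) → closed; open now [(0,3) g=1 f=8, (0,4) g=2 f=8, (0,5) g=3 f=8, (0,6) g=4 f=8, (1,2) g=1 f=8, (2,3) g=1 f=6, (2,4) g=2 f=6, (2,5) g=3 f=6, (3,6) g=5 f=6]

order=[(1,5) → (1,6) → (2,6)]; open=[(0,3) g=1 f=8, (0,4) g=2 f=8, (0,5) g=3 f=8, (0,6) g=4 f=8, (1,2) g=1 f=8, (2,3) g=1 f=6, (2,4) g=2 f=6, (2,5) g=3 f=6, (3,6) g=5 f=6]; closed=[(1,3), (1,4), (1,5), (1,6), (2,6)]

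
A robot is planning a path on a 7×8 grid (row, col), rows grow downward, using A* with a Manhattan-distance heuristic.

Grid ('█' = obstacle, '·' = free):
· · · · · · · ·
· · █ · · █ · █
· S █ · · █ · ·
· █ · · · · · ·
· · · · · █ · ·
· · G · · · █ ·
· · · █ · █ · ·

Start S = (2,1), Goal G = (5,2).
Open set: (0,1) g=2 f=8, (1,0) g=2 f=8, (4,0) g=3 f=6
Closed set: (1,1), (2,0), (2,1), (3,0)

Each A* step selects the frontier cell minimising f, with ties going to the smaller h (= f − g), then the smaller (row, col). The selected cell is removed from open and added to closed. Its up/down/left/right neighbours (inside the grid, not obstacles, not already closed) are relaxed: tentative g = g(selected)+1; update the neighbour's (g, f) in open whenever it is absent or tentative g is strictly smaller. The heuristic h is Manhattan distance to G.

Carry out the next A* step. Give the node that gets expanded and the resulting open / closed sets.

step 1: expand (4,0) (f=6, h=3) → closed; open now [(0,1) g=2 f=8, (1,0) g=2 f=8, (4,1) g=4 f=6, (5,0) g=4 f=6]

expanded=(4,0); open=[(0,1) g=2 f=8, (1,0) g=2 f=8, (4,1) g=4 f=6, (5,0) g=4 f=6]; closed=[(1,1), (2,0), (2,1), (3,0), (4,0)]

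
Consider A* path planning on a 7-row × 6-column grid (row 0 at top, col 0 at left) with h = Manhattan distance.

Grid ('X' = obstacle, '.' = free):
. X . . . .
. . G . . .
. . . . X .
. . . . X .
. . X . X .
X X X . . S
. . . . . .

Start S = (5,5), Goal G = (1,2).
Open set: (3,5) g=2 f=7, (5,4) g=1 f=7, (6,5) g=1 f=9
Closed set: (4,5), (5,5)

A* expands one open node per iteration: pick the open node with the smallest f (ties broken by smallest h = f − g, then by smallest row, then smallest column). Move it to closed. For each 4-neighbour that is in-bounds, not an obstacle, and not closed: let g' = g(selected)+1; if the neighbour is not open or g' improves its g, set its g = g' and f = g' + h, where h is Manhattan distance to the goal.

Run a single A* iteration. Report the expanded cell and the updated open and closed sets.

expanded=(3,5); open=[(2,5) g=3 f=7, (5,4) g=1 f=7, (6,5) g=1 f=9]; closed=[(3,5), (4,5), (5,5)]

step 1: expand (3,5) (f=7, h=5) → closed; open now [(2,5) g=3 f=7, (5,4) g=1 f=7, (6,5) g=1 f=9]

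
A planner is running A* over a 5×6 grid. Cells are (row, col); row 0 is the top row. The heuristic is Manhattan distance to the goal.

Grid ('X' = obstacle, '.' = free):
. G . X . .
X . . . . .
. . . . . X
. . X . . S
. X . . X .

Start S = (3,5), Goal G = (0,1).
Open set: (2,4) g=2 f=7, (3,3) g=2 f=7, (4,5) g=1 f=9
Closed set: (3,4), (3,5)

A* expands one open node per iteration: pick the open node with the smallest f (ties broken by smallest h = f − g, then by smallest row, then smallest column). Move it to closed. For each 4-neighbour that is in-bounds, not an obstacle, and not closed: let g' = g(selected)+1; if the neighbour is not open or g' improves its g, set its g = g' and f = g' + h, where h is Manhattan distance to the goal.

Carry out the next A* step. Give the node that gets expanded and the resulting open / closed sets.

step 1: expand (2,4) (f=7, h=5) → closed; open now [(1,4) g=3 f=7, (2,3) g=3 f=7, (3,3) g=2 f=7, (4,5) g=1 f=9]

expanded=(2,4); open=[(1,4) g=3 f=7, (2,3) g=3 f=7, (3,3) g=2 f=7, (4,5) g=1 f=9]; closed=[(2,4), (3,4), (3,5)]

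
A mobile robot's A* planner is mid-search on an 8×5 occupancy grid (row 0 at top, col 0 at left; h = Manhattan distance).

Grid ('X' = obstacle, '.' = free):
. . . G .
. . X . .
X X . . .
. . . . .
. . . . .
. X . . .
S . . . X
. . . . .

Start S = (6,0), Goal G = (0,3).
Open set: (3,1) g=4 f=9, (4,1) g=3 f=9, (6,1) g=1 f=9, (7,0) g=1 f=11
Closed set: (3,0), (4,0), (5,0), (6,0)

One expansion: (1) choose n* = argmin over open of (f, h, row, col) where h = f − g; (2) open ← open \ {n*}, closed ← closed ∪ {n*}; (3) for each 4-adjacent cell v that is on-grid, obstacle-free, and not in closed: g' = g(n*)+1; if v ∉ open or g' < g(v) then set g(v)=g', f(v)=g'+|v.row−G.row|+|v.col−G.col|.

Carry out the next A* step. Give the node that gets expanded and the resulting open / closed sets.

expanded=(3,1); open=[(3,2) g=5 f=9, (4,1) g=3 f=9, (6,1) g=1 f=9, (7,0) g=1 f=11]; closed=[(3,0), (3,1), (4,0), (5,0), (6,0)]

step 1: expand (3,1) (f=9, h=5) → closed; open now [(3,2) g=5 f=9, (4,1) g=3 f=9, (6,1) g=1 f=9, (7,0) g=1 f=11]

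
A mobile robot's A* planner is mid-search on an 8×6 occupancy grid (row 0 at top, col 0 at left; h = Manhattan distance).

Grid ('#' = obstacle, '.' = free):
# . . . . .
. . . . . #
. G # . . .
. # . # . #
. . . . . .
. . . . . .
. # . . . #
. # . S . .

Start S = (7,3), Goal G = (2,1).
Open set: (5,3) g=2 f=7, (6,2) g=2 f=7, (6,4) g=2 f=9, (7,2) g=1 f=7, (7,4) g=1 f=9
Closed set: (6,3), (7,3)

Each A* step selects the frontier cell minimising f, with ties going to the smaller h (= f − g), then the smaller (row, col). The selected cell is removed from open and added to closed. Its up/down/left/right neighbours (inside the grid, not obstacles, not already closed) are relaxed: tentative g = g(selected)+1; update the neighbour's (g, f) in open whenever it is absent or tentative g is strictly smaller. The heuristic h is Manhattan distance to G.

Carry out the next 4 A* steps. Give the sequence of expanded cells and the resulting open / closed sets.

order=[(5,3) → (4,3) → (4,2) → (3,2)]; open=[(4,1) g=5 f=7, (4,4) g=4 f=9, (5,2) g=3 f=7, (5,4) g=3 f=9, (6,2) g=2 f=7, (6,4) g=2 f=9, (7,2) g=1 f=7, (7,4) g=1 f=9]; closed=[(3,2), (4,2), (4,3), (5,3), (6,3), (7,3)]

step 1: expand (5,3) (f=7, h=5) → closed; open now [(4,3) g=3 f=7, (5,2) g=3 f=7, (5,4) g=3 f=9, (6,2) g=2 f=7, (6,4) g=2 f=9, (7,2) g=1 f=7, (7,4) g=1 f=9]
step 2: expand (4,3) (f=7, h=4) → closed; open now [(4,2) g=4 f=7, (4,4) g=4 f=9, (5,2) g=3 f=7, (5,4) g=3 f=9, (6,2) g=2 f=7, (6,4) g=2 f=9, (7,2) g=1 f=7, (7,4) g=1 f=9]
step 3: expand (4,2) (f=7, h=3) → closed; open now [(3,2) g=5 f=7, (4,1) g=5 f=7, (4,4) g=4 f=9, (5,2) g=3 f=7, (5,4) g=3 f=9, (6,2) g=2 f=7, (6,4) g=2 f=9, (7,2) g=1 f=7, (7,4) g=1 f=9]
step 4: expand (3,2) (f=7, h=2) → closed; open now [(4,1) g=5 f=7, (4,4) g=4 f=9, (5,2) g=3 f=7, (5,4) g=3 f=9, (6,2) g=2 f=7, (6,4) g=2 f=9, (7,2) g=1 f=7, (7,4) g=1 f=9]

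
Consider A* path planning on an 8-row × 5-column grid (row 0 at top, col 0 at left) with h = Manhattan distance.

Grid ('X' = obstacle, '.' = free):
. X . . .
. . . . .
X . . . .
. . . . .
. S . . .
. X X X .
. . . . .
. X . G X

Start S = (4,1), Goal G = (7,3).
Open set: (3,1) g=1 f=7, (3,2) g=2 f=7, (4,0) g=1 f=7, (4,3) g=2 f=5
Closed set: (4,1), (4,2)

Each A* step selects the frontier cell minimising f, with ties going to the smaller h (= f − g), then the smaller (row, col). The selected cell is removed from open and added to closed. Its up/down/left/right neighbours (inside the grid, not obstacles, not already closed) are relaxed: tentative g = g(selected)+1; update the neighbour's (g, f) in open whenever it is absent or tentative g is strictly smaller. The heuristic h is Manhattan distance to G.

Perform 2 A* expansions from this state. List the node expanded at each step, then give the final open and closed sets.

step 1: expand (4,3) (f=5, h=3) → closed; open now [(3,1) g=1 f=7, (3,2) g=2 f=7, (3,3) g=3 f=7, (4,0) g=1 f=7, (4,4) g=3 f=7]
step 2: expand (3,3) (f=7, h=4) → closed; open now [(2,3) g=4 f=9, (3,1) g=1 f=7, (3,2) g=2 f=7, (3,4) g=4 f=9, (4,0) g=1 f=7, (4,4) g=3 f=7]

order=[(4,3) → (3,3)]; open=[(2,3) g=4 f=9, (3,1) g=1 f=7, (3,2) g=2 f=7, (3,4) g=4 f=9, (4,0) g=1 f=7, (4,4) g=3 f=7]; closed=[(3,3), (4,1), (4,2), (4,3)]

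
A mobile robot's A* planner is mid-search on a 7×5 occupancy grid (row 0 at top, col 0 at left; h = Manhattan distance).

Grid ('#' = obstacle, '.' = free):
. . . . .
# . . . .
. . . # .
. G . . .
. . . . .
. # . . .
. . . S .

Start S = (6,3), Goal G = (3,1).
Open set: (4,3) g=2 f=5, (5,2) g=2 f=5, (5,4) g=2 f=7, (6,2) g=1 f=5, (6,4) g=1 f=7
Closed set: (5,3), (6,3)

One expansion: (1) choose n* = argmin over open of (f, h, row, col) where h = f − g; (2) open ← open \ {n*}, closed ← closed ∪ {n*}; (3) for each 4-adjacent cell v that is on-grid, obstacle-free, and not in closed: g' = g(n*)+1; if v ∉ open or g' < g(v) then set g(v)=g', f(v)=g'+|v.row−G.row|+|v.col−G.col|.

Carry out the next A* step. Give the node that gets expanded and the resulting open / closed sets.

expanded=(4,3); open=[(3,3) g=3 f=5, (4,2) g=3 f=5, (4,4) g=3 f=7, (5,2) g=2 f=5, (5,4) g=2 f=7, (6,2) g=1 f=5, (6,4) g=1 f=7]; closed=[(4,3), (5,3), (6,3)]

step 1: expand (4,3) (f=5, h=3) → closed; open now [(3,3) g=3 f=5, (4,2) g=3 f=5, (4,4) g=3 f=7, (5,2) g=2 f=5, (5,4) g=2 f=7, (6,2) g=1 f=5, (6,4) g=1 f=7]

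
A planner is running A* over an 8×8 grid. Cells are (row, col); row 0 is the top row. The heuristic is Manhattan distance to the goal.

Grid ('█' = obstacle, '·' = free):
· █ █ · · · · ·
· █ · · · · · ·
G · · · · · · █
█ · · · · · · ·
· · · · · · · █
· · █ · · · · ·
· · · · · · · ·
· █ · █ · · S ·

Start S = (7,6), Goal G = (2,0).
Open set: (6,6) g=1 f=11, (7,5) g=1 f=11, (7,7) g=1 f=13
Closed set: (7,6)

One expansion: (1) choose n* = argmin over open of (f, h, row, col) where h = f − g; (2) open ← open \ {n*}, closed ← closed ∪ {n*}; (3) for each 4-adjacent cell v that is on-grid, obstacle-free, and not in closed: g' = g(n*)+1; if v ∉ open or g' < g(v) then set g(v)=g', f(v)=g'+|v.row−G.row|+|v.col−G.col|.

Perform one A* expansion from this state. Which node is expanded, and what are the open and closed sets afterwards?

expanded=(6,6); open=[(5,6) g=2 f=11, (6,5) g=2 f=11, (6,7) g=2 f=13, (7,5) g=1 f=11, (7,7) g=1 f=13]; closed=[(6,6), (7,6)]

step 1: expand (6,6) (f=11, h=10) → closed; open now [(5,6) g=2 f=11, (6,5) g=2 f=11, (6,7) g=2 f=13, (7,5) g=1 f=11, (7,7) g=1 f=13]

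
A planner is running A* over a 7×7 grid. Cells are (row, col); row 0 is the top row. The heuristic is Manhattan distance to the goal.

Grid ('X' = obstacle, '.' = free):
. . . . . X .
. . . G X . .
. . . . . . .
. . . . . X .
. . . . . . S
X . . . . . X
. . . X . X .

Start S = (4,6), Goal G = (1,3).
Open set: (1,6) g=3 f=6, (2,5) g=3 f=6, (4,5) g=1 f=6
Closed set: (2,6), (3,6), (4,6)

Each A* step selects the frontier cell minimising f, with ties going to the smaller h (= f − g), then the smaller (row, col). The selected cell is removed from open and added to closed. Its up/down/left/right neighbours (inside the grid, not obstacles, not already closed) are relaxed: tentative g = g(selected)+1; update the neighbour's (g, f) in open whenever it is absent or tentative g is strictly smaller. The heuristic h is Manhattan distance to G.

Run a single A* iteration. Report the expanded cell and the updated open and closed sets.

expanded=(1,6); open=[(0,6) g=4 f=8, (1,5) g=4 f=6, (2,5) g=3 f=6, (4,5) g=1 f=6]; closed=[(1,6), (2,6), (3,6), (4,6)]

step 1: expand (1,6) (f=6, h=3) → closed; open now [(0,6) g=4 f=8, (1,5) g=4 f=6, (2,5) g=3 f=6, (4,5) g=1 f=6]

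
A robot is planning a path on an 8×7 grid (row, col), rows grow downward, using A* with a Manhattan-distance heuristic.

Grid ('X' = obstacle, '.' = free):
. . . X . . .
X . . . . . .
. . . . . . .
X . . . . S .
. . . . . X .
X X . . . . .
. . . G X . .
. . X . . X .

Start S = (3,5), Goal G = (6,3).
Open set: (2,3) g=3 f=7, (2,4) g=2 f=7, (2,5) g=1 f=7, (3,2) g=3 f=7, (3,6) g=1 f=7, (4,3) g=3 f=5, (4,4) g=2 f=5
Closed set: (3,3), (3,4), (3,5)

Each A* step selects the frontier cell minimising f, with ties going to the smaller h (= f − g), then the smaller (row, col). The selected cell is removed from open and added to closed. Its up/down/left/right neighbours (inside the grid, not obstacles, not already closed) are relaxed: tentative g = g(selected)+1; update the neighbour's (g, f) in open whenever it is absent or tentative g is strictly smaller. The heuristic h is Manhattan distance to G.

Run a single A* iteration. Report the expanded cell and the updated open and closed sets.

expanded=(4,3); open=[(2,3) g=3 f=7, (2,4) g=2 f=7, (2,5) g=1 f=7, (3,2) g=3 f=7, (3,6) g=1 f=7, (4,2) g=4 f=7, (4,4) g=2 f=5, (5,3) g=4 f=5]; closed=[(3,3), (3,4), (3,5), (4,3)]

step 1: expand (4,3) (f=5, h=2) → closed; open now [(2,3) g=3 f=7, (2,4) g=2 f=7, (2,5) g=1 f=7, (3,2) g=3 f=7, (3,6) g=1 f=7, (4,2) g=4 f=7, (4,4) g=2 f=5, (5,3) g=4 f=5]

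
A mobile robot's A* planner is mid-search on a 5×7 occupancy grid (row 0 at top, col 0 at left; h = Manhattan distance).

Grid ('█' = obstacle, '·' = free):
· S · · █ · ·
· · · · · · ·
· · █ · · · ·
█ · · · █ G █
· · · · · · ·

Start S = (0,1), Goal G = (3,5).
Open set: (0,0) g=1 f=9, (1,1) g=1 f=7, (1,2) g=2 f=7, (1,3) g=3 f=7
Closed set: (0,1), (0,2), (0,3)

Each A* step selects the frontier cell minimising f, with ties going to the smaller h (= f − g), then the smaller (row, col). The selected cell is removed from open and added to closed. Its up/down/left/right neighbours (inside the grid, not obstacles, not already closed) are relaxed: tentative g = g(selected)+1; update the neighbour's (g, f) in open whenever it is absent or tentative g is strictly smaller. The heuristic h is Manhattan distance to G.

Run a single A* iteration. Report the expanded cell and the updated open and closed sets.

expanded=(1,3); open=[(0,0) g=1 f=9, (1,1) g=1 f=7, (1,2) g=2 f=7, (1,4) g=4 f=7, (2,3) g=4 f=7]; closed=[(0,1), (0,2), (0,3), (1,3)]

step 1: expand (1,3) (f=7, h=4) → closed; open now [(0,0) g=1 f=9, (1,1) g=1 f=7, (1,2) g=2 f=7, (1,4) g=4 f=7, (2,3) g=4 f=7]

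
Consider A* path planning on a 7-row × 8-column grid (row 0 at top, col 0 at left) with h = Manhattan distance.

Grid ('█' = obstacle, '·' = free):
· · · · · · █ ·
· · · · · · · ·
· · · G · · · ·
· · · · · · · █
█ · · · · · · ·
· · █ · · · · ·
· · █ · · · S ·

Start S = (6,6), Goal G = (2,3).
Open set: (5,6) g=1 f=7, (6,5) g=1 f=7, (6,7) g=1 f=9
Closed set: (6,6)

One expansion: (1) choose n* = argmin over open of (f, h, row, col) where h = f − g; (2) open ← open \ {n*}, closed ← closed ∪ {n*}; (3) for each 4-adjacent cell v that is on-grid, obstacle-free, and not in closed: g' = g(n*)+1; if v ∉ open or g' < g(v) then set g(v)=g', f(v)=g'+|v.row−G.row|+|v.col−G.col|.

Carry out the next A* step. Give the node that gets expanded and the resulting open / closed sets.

expanded=(5,6); open=[(4,6) g=2 f=7, (5,5) g=2 f=7, (5,7) g=2 f=9, (6,5) g=1 f=7, (6,7) g=1 f=9]; closed=[(5,6), (6,6)]

step 1: expand (5,6) (f=7, h=6) → closed; open now [(4,6) g=2 f=7, (5,5) g=2 f=7, (5,7) g=2 f=9, (6,5) g=1 f=7, (6,7) g=1 f=9]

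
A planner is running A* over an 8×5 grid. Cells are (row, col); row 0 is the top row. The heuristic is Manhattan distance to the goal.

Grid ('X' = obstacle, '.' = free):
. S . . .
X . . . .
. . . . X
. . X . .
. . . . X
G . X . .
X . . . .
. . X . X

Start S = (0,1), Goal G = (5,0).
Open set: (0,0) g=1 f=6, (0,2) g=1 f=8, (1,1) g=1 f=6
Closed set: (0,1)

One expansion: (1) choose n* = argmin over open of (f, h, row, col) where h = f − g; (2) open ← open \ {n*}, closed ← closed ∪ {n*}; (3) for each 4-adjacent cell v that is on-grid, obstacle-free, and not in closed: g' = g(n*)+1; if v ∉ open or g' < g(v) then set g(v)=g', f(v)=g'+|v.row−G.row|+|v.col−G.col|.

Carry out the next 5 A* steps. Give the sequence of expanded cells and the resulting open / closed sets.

step 1: expand (0,0) (f=6, h=5) → closed; open now [(0,2) g=1 f=8, (1,1) g=1 f=6]
step 2: expand (1,1) (f=6, h=5) → closed; open now [(0,2) g=1 f=8, (1,2) g=2 f=8, (2,1) g=2 f=6]
step 3: expand (2,1) (f=6, h=4) → closed; open now [(0,2) g=1 f=8, (1,2) g=2 f=8, (2,0) g=3 f=6, (2,2) g=3 f=8, (3,1) g=3 f=6]
step 4: expand (2,0) (f=6, h=3) → closed; open now [(0,2) g=1 f=8, (1,2) g=2 f=8, (2,2) g=3 f=8, (3,0) g=4 f=6, (3,1) g=3 f=6]
step 5: expand (3,0) (f=6, h=2) → closed; open now [(0,2) g=1 f=8, (1,2) g=2 f=8, (2,2) g=3 f=8, (3,1) g=3 f=6, (4,0) g=5 f=6]

order=[(0,0) → (1,1) → (2,1) → (2,0) → (3,0)]; open=[(0,2) g=1 f=8, (1,2) g=2 f=8, (2,2) g=3 f=8, (3,1) g=3 f=6, (4,0) g=5 f=6]; closed=[(0,0), (0,1), (1,1), (2,0), (2,1), (3,0)]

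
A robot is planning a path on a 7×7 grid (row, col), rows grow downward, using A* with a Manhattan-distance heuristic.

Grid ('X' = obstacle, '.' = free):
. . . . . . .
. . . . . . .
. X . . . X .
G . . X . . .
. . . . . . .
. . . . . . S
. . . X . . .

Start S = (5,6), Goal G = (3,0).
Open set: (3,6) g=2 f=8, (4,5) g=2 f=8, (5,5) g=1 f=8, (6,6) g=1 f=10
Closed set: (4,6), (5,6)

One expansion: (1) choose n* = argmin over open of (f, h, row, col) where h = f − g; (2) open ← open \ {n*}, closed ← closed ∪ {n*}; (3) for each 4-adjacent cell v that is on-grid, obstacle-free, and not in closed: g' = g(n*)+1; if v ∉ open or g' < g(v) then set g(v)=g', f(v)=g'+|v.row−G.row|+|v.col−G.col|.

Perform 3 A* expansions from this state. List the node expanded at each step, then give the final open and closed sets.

order=[(3,6) → (3,5) → (3,4)]; open=[(2,4) g=5 f=10, (2,6) g=3 f=10, (4,4) g=5 f=10, (4,5) g=2 f=8, (5,5) g=1 f=8, (6,6) g=1 f=10]; closed=[(3,4), (3,5), (3,6), (4,6), (5,6)]

step 1: expand (3,6) (f=8, h=6) → closed; open now [(2,6) g=3 f=10, (3,5) g=3 f=8, (4,5) g=2 f=8, (5,5) g=1 f=8, (6,6) g=1 f=10]
step 2: expand (3,5) (f=8, h=5) → closed; open now [(2,6) g=3 f=10, (3,4) g=4 f=8, (4,5) g=2 f=8, (5,5) g=1 f=8, (6,6) g=1 f=10]
step 3: expand (3,4) (f=8, h=4) → closed; open now [(2,4) g=5 f=10, (2,6) g=3 f=10, (4,4) g=5 f=10, (4,5) g=2 f=8, (5,5) g=1 f=8, (6,6) g=1 f=10]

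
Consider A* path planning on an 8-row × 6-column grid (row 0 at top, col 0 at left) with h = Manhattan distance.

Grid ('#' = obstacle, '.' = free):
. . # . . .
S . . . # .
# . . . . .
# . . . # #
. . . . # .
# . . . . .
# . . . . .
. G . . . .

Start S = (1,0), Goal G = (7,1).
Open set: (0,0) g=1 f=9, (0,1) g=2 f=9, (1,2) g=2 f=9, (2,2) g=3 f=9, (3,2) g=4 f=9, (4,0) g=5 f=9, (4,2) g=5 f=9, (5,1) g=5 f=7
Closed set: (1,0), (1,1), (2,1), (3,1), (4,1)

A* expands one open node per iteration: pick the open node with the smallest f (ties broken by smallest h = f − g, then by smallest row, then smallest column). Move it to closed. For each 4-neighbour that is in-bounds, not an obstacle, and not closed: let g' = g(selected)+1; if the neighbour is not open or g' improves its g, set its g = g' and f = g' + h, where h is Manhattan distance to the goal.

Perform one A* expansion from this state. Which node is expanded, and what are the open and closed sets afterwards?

expanded=(5,1); open=[(0,0) g=1 f=9, (0,1) g=2 f=9, (1,2) g=2 f=9, (2,2) g=3 f=9, (3,2) g=4 f=9, (4,0) g=5 f=9, (4,2) g=5 f=9, (5,2) g=6 f=9, (6,1) g=6 f=7]; closed=[(1,0), (1,1), (2,1), (3,1), (4,1), (5,1)]

step 1: expand (5,1) (f=7, h=2) → closed; open now [(0,0) g=1 f=9, (0,1) g=2 f=9, (1,2) g=2 f=9, (2,2) g=3 f=9, (3,2) g=4 f=9, (4,0) g=5 f=9, (4,2) g=5 f=9, (5,2) g=6 f=9, (6,1) g=6 f=7]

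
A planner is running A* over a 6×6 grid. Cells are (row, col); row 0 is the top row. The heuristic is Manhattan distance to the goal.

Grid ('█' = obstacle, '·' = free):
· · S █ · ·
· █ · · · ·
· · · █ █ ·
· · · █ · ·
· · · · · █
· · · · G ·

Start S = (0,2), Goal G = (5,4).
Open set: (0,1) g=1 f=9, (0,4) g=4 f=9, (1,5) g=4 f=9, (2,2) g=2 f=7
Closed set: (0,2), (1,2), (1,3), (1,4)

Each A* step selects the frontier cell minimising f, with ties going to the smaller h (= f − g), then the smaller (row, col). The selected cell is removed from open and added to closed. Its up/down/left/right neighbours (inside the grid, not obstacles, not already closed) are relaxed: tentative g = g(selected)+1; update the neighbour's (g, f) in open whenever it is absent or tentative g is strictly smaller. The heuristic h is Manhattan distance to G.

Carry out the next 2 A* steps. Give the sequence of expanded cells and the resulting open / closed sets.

step 1: expand (2,2) (f=7, h=5) → closed; open now [(0,1) g=1 f=9, (0,4) g=4 f=9, (1,5) g=4 f=9, (2,1) g=3 f=9, (3,2) g=3 f=7]
step 2: expand (3,2) (f=7, h=4) → closed; open now [(0,1) g=1 f=9, (0,4) g=4 f=9, (1,5) g=4 f=9, (2,1) g=3 f=9, (3,1) g=4 f=9, (4,2) g=4 f=7]

order=[(2,2) → (3,2)]; open=[(0,1) g=1 f=9, (0,4) g=4 f=9, (1,5) g=4 f=9, (2,1) g=3 f=9, (3,1) g=4 f=9, (4,2) g=4 f=7]; closed=[(0,2), (1,2), (1,3), (1,4), (2,2), (3,2)]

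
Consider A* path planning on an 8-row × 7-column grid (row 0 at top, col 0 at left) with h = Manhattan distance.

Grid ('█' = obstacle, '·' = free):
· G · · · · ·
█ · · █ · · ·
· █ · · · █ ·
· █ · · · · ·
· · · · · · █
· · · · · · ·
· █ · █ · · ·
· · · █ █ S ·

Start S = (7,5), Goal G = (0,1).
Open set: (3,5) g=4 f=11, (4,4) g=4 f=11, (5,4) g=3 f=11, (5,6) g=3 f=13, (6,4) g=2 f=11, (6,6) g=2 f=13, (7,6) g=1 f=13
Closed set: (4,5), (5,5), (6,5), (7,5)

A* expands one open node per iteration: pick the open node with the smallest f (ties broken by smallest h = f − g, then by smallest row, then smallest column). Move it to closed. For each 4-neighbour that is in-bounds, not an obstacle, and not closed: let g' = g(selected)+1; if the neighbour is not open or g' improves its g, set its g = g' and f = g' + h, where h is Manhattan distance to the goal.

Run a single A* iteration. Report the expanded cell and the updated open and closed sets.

expanded=(3,5); open=[(3,4) g=5 f=11, (3,6) g=5 f=13, (4,4) g=4 f=11, (5,4) g=3 f=11, (5,6) g=3 f=13, (6,4) g=2 f=11, (6,6) g=2 f=13, (7,6) g=1 f=13]; closed=[(3,5), (4,5), (5,5), (6,5), (7,5)]

step 1: expand (3,5) (f=11, h=7) → closed; open now [(3,4) g=5 f=11, (3,6) g=5 f=13, (4,4) g=4 f=11, (5,4) g=3 f=11, (5,6) g=3 f=13, (6,4) g=2 f=11, (6,6) g=2 f=13, (7,6) g=1 f=13]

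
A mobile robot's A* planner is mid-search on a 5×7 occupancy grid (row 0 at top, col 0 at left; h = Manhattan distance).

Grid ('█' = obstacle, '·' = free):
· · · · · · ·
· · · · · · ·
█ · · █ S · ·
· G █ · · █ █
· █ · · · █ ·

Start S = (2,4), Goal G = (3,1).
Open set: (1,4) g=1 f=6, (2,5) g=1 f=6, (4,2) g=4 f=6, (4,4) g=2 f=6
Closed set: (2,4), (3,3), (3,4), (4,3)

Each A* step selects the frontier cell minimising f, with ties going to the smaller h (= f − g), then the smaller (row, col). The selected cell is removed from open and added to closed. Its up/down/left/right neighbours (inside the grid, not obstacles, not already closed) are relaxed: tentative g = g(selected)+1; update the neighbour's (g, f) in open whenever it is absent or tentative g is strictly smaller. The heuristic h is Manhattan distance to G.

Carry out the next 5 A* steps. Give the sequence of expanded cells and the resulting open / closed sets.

step 1: expand (4,2) (f=6, h=2) → closed; open now [(1,4) g=1 f=6, (2,5) g=1 f=6, (4,4) g=2 f=6]
step 2: expand (4,4) (f=6, h=4) → closed; open now [(1,4) g=1 f=6, (2,5) g=1 f=6]
step 3: expand (1,4) (f=6, h=5) → closed; open now [(0,4) g=2 f=8, (1,3) g=2 f=6, (1,5) g=2 f=8, (2,5) g=1 f=6]
step 4: expand (1,3) (f=6, h=4) → closed; open now [(0,3) g=3 f=8, (0,4) g=2 f=8, (1,2) g=3 f=6, (1,5) g=2 f=8, (2,5) g=1 f=6]
step 5: expand (1,2) (f=6, h=3) → closed; open now [(0,2) g=4 f=8, (0,3) g=3 f=8, (0,4) g=2 f=8, (1,1) g=4 f=6, (1,5) g=2 f=8, (2,2) g=4 f=6, (2,5) g=1 f=6]

order=[(4,2) → (4,4) → (1,4) → (1,3) → (1,2)]; open=[(0,2) g=4 f=8, (0,3) g=3 f=8, (0,4) g=2 f=8, (1,1) g=4 f=6, (1,5) g=2 f=8, (2,2) g=4 f=6, (2,5) g=1 f=6]; closed=[(1,2), (1,3), (1,4), (2,4), (3,3), (3,4), (4,2), (4,3), (4,4)]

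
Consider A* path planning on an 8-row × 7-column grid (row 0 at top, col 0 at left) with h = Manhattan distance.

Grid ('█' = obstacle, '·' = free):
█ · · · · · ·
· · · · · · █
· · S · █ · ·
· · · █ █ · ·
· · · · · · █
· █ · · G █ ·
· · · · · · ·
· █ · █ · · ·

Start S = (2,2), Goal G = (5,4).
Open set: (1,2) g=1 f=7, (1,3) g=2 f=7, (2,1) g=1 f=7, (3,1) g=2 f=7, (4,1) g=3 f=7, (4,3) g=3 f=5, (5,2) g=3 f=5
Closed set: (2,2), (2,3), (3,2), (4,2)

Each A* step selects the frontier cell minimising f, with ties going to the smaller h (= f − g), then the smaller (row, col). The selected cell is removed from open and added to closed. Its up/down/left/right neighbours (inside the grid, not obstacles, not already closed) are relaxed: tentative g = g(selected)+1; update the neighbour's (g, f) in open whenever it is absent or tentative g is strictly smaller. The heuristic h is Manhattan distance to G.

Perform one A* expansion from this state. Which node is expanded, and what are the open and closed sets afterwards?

step 1: expand (4,3) (f=5, h=2) → closed; open now [(1,2) g=1 f=7, (1,3) g=2 f=7, (2,1) g=1 f=7, (3,1) g=2 f=7, (4,1) g=3 f=7, (4,4) g=4 f=5, (5,2) g=3 f=5, (5,3) g=4 f=5]

expanded=(4,3); open=[(1,2) g=1 f=7, (1,3) g=2 f=7, (2,1) g=1 f=7, (3,1) g=2 f=7, (4,1) g=3 f=7, (4,4) g=4 f=5, (5,2) g=3 f=5, (5,3) g=4 f=5]; closed=[(2,2), (2,3), (3,2), (4,2), (4,3)]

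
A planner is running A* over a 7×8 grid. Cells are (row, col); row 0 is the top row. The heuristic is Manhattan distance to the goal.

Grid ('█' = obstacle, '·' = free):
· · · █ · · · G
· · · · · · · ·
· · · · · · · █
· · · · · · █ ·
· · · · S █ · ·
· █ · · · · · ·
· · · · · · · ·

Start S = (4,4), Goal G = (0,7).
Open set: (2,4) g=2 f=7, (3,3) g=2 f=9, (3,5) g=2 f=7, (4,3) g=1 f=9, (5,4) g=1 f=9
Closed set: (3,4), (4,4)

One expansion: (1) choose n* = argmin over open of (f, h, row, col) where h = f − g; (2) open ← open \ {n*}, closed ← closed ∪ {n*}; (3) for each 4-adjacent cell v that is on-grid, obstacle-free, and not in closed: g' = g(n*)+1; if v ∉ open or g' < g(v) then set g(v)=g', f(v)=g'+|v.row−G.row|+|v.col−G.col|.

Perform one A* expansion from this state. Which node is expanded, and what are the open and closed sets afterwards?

expanded=(2,4); open=[(1,4) g=3 f=7, (2,3) g=3 f=9, (2,5) g=3 f=7, (3,3) g=2 f=9, (3,5) g=2 f=7, (4,3) g=1 f=9, (5,4) g=1 f=9]; closed=[(2,4), (3,4), (4,4)]

step 1: expand (2,4) (f=7, h=5) → closed; open now [(1,4) g=3 f=7, (2,3) g=3 f=9, (2,5) g=3 f=7, (3,3) g=2 f=9, (3,5) g=2 f=7, (4,3) g=1 f=9, (5,4) g=1 f=9]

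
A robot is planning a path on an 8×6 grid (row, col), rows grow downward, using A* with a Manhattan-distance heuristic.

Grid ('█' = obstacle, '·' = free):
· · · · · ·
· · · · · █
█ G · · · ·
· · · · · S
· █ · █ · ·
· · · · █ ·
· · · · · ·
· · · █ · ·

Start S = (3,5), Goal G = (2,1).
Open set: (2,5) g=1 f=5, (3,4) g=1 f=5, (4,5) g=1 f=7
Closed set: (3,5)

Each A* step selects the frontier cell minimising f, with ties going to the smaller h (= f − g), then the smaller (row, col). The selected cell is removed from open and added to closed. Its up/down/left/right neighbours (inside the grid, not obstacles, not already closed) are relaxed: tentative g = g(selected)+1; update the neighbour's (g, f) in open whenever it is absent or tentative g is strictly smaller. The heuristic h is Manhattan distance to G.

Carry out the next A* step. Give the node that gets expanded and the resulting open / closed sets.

step 1: expand (2,5) (f=5, h=4) → closed; open now [(2,4) g=2 f=5, (3,4) g=1 f=5, (4,5) g=1 f=7]

expanded=(2,5); open=[(2,4) g=2 f=5, (3,4) g=1 f=5, (4,5) g=1 f=7]; closed=[(2,5), (3,5)]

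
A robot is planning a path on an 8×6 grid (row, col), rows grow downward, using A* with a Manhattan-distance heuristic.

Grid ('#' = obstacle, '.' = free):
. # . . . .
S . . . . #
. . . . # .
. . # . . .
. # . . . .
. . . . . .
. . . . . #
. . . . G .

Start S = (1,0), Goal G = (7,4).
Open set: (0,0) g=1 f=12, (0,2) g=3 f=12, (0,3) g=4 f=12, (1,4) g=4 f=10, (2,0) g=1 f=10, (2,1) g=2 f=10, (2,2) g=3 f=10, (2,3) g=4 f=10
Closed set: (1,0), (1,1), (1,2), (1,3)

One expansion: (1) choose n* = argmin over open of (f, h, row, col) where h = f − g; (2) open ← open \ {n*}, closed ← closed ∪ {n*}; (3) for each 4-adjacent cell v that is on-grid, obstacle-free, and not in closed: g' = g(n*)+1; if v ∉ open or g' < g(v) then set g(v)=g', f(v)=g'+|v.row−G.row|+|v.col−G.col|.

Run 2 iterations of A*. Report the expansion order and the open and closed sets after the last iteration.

step 1: expand (1,4) (f=10, h=6) → closed; open now [(0,0) g=1 f=12, (0,2) g=3 f=12, (0,3) g=4 f=12, (0,4) g=5 f=12, (2,0) g=1 f=10, (2,1) g=2 f=10, (2,2) g=3 f=10, (2,3) g=4 f=10]
step 2: expand (2,3) (f=10, h=6) → closed; open now [(0,0) g=1 f=12, (0,2) g=3 f=12, (0,3) g=4 f=12, (0,4) g=5 f=12, (2,0) g=1 f=10, (2,1) g=2 f=10, (2,2) g=3 f=10, (3,3) g=5 f=10]

order=[(1,4) → (2,3)]; open=[(0,0) g=1 f=12, (0,2) g=3 f=12, (0,3) g=4 f=12, (0,4) g=5 f=12, (2,0) g=1 f=10, (2,1) g=2 f=10, (2,2) g=3 f=10, (3,3) g=5 f=10]; closed=[(1,0), (1,1), (1,2), (1,3), (1,4), (2,3)]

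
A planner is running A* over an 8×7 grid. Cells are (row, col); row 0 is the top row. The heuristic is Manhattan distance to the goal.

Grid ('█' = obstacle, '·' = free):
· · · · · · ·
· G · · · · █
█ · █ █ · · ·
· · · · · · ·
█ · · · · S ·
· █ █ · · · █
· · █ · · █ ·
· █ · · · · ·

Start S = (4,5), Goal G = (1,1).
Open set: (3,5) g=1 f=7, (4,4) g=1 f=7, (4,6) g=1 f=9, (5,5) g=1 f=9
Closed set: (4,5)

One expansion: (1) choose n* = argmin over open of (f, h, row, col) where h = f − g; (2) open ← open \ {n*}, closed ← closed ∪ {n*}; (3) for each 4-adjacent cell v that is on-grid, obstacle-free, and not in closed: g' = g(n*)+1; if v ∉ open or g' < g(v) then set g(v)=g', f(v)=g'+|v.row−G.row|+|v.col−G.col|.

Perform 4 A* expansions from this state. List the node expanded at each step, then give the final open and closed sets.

order=[(3,5) → (2,5) → (1,5) → (1,4)]; open=[(0,4) g=5 f=9, (0,5) g=4 f=9, (1,3) g=5 f=7, (2,4) g=3 f=7, (2,6) g=3 f=9, (3,4) g=2 f=7, (3,6) g=2 f=9, (4,4) g=1 f=7, (4,6) g=1 f=9, (5,5) g=1 f=9]; closed=[(1,4), (1,5), (2,5), (3,5), (4,5)]

step 1: expand (3,5) (f=7, h=6) → closed; open now [(2,5) g=2 f=7, (3,4) g=2 f=7, (3,6) g=2 f=9, (4,4) g=1 f=7, (4,6) g=1 f=9, (5,5) g=1 f=9]
step 2: expand (2,5) (f=7, h=5) → closed; open now [(1,5) g=3 f=7, (2,4) g=3 f=7, (2,6) g=3 f=9, (3,4) g=2 f=7, (3,6) g=2 f=9, (4,4) g=1 f=7, (4,6) g=1 f=9, (5,5) g=1 f=9]
step 3: expand (1,5) (f=7, h=4) → closed; open now [(0,5) g=4 f=9, (1,4) g=4 f=7, (2,4) g=3 f=7, (2,6) g=3 f=9, (3,4) g=2 f=7, (3,6) g=2 f=9, (4,4) g=1 f=7, (4,6) g=1 f=9, (5,5) g=1 f=9]
step 4: expand (1,4) (f=7, h=3) → closed; open now [(0,4) g=5 f=9, (0,5) g=4 f=9, (1,3) g=5 f=7, (2,4) g=3 f=7, (2,6) g=3 f=9, (3,4) g=2 f=7, (3,6) g=2 f=9, (4,4) g=1 f=7, (4,6) g=1 f=9, (5,5) g=1 f=9]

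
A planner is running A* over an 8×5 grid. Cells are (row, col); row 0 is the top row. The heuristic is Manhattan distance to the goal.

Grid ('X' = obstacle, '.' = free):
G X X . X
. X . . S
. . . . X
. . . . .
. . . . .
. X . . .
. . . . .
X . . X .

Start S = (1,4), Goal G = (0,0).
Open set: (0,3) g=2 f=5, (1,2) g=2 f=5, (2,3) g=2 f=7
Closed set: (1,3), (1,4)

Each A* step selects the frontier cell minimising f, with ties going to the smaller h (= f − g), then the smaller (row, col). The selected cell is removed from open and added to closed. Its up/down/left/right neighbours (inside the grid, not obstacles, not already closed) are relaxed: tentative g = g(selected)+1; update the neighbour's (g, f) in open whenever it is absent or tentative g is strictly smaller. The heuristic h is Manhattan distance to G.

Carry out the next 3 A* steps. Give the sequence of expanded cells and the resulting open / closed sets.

order=[(0,3) → (1,2) → (2,2)]; open=[(2,1) g=4 f=7, (2,3) g=2 f=7, (3,2) g=4 f=9]; closed=[(0,3), (1,2), (1,3), (1,4), (2,2)]

step 1: expand (0,3) (f=5, h=3) → closed; open now [(1,2) g=2 f=5, (2,3) g=2 f=7]
step 2: expand (1,2) (f=5, h=3) → closed; open now [(2,2) g=3 f=7, (2,3) g=2 f=7]
step 3: expand (2,2) (f=7, h=4) → closed; open now [(2,1) g=4 f=7, (2,3) g=2 f=7, (3,2) g=4 f=9]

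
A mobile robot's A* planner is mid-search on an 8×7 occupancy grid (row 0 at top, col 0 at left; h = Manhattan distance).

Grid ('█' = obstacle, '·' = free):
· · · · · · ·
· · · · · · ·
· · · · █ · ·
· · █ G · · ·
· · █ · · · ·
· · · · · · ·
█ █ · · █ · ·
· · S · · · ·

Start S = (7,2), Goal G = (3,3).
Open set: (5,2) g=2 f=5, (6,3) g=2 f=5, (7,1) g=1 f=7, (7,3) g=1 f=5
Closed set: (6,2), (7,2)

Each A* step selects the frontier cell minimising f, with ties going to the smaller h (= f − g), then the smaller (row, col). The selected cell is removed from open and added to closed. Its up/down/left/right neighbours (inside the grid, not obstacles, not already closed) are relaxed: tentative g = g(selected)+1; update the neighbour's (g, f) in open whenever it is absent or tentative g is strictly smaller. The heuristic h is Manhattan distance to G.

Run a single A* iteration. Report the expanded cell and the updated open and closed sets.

expanded=(5,2); open=[(5,1) g=3 f=7, (5,3) g=3 f=5, (6,3) g=2 f=5, (7,1) g=1 f=7, (7,3) g=1 f=5]; closed=[(5,2), (6,2), (7,2)]

step 1: expand (5,2) (f=5, h=3) → closed; open now [(5,1) g=3 f=7, (5,3) g=3 f=5, (6,3) g=2 f=5, (7,1) g=1 f=7, (7,3) g=1 f=5]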